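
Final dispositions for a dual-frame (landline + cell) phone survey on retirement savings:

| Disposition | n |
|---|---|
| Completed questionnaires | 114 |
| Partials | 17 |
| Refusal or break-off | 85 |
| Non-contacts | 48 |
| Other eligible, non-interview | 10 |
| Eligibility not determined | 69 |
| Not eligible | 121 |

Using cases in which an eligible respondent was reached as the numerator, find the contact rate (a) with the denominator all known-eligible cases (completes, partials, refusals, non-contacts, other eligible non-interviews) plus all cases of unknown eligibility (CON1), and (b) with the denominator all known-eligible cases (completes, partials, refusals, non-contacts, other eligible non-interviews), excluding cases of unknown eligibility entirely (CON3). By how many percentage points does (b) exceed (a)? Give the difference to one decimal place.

16.6

Numerator = 114 + 17 + 85 + 10 = 226
Denominator = 114 + 17 + 85 + 48 + 10 + 69 = 343
CON1 = 226 / 343 = 0.6589
Denominator = 114 + 17 + 85 + 48 + 10 = 274
CON3 = 226 / 274 = 0.8248
Difference = 82.48 − 65.89 = 16.59 percentage points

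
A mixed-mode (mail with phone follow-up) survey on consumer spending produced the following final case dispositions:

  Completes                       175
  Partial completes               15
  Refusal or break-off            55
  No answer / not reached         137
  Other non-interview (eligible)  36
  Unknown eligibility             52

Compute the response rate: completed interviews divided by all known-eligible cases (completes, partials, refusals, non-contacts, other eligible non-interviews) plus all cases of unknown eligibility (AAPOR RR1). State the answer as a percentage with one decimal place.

Num = 175
Denominator = 175 + 15 + 55 + 137 + 36 + 52 = 470
RR1 = 175 / 470 = 0.3723

37.2%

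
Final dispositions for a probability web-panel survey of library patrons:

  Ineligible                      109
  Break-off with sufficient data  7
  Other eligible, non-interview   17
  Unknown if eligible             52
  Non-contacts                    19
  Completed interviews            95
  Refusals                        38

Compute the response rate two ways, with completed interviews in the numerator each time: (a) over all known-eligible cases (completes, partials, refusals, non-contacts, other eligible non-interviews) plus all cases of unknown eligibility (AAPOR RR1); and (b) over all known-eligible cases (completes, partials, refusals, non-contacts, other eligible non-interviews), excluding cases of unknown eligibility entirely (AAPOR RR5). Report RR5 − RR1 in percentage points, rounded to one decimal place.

12.3

Numerator → 95
Base → 95 + 7 + 38 + 19 + 17 + 52 = 228
RR1 = 95 / 228 = 0.4167
Base → 95 + 7 + 38 + 19 + 17 = 176
RR5 = 95 / 176 = 0.5398
Difference = 53.98 − 41.67 = 12.31 percentage points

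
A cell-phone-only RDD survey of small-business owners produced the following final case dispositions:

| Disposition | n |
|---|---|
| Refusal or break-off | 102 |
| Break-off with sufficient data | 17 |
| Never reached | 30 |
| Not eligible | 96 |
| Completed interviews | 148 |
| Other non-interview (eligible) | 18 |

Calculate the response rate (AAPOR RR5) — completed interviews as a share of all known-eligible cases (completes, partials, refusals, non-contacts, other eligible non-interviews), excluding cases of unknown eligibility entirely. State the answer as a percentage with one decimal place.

Top = 148
Denom = 148 + 17 + 102 + 30 + 18 = 315
RR5 = 148 / 315 = 0.4698

47.0%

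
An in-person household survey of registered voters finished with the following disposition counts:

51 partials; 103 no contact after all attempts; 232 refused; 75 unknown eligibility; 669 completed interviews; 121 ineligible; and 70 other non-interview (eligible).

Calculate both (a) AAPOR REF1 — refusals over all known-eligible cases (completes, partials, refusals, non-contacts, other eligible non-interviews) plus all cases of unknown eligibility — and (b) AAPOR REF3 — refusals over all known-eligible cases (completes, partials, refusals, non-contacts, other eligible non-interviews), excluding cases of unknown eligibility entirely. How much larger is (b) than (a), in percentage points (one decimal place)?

Top → 232
Denom → 669 + 51 + 232 + 103 + 70 + 75 = 1200
REF1 = 232 / 1200 = 0.1933
Denom → 669 + 51 + 232 + 103 + 70 = 1125
REF3 = 232 / 1125 = 0.2062
Difference = 20.62 − 19.33 = 1.29 percentage points

1.3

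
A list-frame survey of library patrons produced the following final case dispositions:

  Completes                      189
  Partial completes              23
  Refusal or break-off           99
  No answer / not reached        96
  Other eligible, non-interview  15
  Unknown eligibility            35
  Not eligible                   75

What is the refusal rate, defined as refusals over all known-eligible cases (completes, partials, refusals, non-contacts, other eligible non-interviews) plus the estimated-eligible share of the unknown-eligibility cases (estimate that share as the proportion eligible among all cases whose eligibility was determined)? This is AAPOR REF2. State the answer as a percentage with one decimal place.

21.9%

Numerator = 99
Eligible (known) = 189 + 23 + 99 + 96 + 15 = 422
e = 422 / (422 + 75) = 422 / 497 = 0.8491
e × U = 0.8491 × 35 = 29.72
Denom = 422 + 29.72 = 451.72
REF2 = 99 / 451.72 = 0.2192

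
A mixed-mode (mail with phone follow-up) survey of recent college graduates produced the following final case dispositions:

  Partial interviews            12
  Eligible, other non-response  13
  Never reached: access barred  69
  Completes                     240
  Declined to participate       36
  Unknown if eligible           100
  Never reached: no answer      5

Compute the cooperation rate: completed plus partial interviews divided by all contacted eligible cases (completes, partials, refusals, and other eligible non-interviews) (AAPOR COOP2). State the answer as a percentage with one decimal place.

Non-contacts = 5 + 69 = 74
Top → 240 + 12 = 252
Base → 240 + 12 + 36 + 13 = 301
COOP2 = 252 / 301 = 0.8372

83.7%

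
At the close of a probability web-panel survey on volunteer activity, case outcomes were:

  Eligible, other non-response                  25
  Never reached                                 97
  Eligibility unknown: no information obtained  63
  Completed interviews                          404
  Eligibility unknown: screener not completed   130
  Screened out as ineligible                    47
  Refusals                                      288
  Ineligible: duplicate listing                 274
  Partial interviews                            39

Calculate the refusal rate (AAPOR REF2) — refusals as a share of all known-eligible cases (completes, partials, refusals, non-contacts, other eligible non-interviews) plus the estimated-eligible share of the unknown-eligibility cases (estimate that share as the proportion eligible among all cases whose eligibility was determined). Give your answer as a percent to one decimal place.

Unknown if eligible = 130 + 63 = 193
Ineligible = 47 + 274 = 321
Numerator = 288
Known eligible = 404 + 39 + 288 + 97 + 25 = 853
e = 853 / (853 + 321) = 853 / 1174 = 0.7266
e × U = 0.7266 × 193 = 140.23
Denominator = 853 + 140.23 = 993.23
REF2 = 288 / 993.23 = 0.2900

29.0%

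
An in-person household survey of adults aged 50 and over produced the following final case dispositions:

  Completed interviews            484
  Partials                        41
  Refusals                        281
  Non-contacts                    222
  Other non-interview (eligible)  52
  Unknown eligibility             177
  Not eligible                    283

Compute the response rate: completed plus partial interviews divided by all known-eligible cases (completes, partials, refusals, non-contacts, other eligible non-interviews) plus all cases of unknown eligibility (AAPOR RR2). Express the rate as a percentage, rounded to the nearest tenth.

Top: 484 + 41 = 525
Base: 484 + 41 + 281 + 222 + 52 + 177 = 1257
RR2 = 525 / 1257 = 0.4177

41.8%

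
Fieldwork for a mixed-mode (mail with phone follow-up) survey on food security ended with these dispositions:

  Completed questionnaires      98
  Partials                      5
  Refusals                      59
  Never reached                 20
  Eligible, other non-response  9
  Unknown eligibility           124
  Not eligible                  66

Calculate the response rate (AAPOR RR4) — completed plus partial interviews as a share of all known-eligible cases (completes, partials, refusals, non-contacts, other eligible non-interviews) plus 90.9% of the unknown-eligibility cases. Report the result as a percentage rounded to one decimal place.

Top = 98 + 5 = 103
Eligible (known) = 98 + 5 + 59 + 20 + 9 = 191
e × U = 0.9090 × 124 = 112.72
Denominator = 191 + 112.72 = 303.72
RR4 = 103 / 303.72 = 0.3391

33.9%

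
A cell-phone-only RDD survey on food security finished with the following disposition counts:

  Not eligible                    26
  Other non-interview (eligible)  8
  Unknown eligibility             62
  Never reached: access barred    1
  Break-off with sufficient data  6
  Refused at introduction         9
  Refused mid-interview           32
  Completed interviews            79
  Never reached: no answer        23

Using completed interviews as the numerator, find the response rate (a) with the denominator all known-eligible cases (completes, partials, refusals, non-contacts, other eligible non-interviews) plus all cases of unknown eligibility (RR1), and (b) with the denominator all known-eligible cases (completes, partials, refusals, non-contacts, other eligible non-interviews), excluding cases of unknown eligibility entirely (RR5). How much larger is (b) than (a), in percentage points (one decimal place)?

14.1

Refusal or break-off = 9 + 32 = 41
Non-contacts = 23 + 1 = 24
Top = 79
Denom = 79 + 6 + 41 + 24 + 8 + 62 = 220
RR1 = 79 / 220 = 0.3591
Denom = 79 + 6 + 41 + 24 + 8 = 158
RR5 = 79 / 158 = 0.5000
Difference = 50.00 − 35.91 = 14.09 percentage points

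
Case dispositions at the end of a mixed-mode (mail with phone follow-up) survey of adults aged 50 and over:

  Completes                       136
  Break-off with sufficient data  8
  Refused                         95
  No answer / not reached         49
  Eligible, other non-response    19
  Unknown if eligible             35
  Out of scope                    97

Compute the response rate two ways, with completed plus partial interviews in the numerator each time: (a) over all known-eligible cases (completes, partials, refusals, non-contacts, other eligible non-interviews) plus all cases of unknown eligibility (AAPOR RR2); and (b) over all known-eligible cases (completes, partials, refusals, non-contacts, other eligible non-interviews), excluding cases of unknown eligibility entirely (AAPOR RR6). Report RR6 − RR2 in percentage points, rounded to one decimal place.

Top: 136 + 8 = 144
Denominator: 136 + 8 + 95 + 49 + 19 + 35 = 342
RR2 = 144 / 342 = 0.4211
Denominator: 136 + 8 + 95 + 49 + 19 = 307
RR6 = 144 / 307 = 0.4691
Difference = 46.91 − 42.11 = 4.80 percentage points

4.8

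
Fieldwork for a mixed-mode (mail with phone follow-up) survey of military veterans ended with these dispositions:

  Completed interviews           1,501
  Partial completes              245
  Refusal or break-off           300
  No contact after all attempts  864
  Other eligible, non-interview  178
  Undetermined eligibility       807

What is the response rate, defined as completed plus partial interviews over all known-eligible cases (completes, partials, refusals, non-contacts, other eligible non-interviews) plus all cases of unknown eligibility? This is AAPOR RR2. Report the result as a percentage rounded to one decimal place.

44.8%

Numerator: 1501 + 245 = 1746
Denominator: 1501 + 245 + 300 + 864 + 178 + 807 = 3895
RR2 = 1746 / 3895 = 0.4483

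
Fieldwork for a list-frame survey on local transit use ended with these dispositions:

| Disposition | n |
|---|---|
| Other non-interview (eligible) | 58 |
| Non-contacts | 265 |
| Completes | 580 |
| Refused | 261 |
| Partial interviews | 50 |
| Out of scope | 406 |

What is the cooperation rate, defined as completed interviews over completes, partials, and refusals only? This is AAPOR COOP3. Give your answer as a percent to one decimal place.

Numerator: 580
Denom: 580 + 50 + 261 = 891
COOP3 = 580 / 891 = 0.6510

65.1%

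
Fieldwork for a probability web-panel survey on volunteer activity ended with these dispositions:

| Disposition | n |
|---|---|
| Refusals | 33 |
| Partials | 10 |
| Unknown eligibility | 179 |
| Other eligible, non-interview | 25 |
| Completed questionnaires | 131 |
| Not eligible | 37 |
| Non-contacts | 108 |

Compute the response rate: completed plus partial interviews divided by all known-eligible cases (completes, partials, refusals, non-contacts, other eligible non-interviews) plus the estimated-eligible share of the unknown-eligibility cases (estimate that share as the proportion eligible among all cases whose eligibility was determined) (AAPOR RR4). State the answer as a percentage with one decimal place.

Numerator → 131 + 10 = 141
Eligible (known) → 131 + 10 + 33 + 108 + 25 = 307
e = 307 / (307 + 37) = 307 / 344 = 0.8924
Eligible share of unknowns → 0.8924 × 179 = 159.74
Base → 307 + 159.74 = 466.74
RR4 = 141 / 466.74 = 0.3021

30.2%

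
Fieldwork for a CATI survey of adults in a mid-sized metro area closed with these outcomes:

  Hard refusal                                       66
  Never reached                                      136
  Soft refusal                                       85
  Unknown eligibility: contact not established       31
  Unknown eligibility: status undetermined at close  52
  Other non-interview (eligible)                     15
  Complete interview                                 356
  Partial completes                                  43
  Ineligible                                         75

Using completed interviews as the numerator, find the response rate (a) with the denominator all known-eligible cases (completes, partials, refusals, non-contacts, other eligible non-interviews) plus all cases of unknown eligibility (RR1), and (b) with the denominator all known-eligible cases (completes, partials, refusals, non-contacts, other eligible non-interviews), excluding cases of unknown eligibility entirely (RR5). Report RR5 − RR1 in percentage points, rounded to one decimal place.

Refusal or break-off = 66 + 85 = 151
Undetermined eligibility = 31 + 52 = 83
Num: 356
Base: 356 + 43 + 151 + 136 + 15 + 83 = 784
RR1 = 356 / 784 = 0.4541
Base: 356 + 43 + 151 + 136 + 15 = 701
RR5 = 356 / 701 = 0.5078
Difference = 50.78 − 45.41 = 5.37 percentage points

5.4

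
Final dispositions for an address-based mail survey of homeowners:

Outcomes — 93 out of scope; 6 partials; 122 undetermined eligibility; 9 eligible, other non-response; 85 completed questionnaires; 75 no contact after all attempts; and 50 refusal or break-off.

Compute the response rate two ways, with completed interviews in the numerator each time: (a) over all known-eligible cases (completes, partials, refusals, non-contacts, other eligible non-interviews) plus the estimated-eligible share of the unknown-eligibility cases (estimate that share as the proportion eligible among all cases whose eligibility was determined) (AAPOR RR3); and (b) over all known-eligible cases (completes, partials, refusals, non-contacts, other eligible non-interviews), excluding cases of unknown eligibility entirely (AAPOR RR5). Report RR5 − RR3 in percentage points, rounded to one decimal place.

10.5

Top = 85
Eligible (known) = 85 + 6 + 50 + 75 + 9 = 225
e = 225 / (225 + 93) = 225 / 318 = 0.7075
e × U = 0.7075 × 122 = 86.31
Denominator = 225 + 86.31 = 311.31
RR3 = 85 / 311.31 = 0.2730
Denominator = 85 + 6 + 50 + 75 + 9 = 225
RR5 = 85 / 225 = 0.3778
Difference = 37.78 − 27.30 = 10.48 percentage points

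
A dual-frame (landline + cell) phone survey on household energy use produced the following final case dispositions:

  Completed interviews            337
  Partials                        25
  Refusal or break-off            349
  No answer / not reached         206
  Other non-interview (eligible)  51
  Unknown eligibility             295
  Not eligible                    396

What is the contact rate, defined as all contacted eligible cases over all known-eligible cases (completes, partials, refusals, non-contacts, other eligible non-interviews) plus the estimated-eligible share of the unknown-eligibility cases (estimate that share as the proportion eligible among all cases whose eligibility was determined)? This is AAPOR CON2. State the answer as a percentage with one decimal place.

64.7%

Num: 337 + 25 + 349 + 51 = 762
Known eligible: 337 + 25 + 349 + 206 + 51 = 968
e = 968 / (968 + 396) = 968 / 1364 = 0.7097
Eligible share of unknowns: 0.7097 × 295 = 209.36
Denominator: 968 + 209.36 = 1177.36
CON2 = 762 / 1177.36 = 0.6472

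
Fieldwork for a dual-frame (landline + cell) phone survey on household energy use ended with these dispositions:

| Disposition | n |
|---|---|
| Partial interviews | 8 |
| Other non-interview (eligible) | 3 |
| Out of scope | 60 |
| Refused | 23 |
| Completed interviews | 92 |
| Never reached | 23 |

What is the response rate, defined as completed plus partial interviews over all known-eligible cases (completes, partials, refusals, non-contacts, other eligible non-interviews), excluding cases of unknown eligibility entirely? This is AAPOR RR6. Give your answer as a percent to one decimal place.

67.1%

Numerator → 92 + 8 = 100
Base → 92 + 8 + 23 + 23 + 3 = 149
RR6 = 100 / 149 = 0.6711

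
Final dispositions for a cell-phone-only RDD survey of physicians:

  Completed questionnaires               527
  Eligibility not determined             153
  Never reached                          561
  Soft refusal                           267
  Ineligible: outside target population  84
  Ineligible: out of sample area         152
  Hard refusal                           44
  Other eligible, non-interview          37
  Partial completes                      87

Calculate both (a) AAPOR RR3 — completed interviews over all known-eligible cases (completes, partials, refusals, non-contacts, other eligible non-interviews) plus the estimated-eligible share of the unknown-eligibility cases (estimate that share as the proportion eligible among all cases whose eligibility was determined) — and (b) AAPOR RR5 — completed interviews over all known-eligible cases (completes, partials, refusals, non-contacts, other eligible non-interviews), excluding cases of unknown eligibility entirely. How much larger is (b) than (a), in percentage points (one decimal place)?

Declined to participate = 44 + 267 = 311
Screened out, ineligible = 84 + 152 = 236
Num: 527
Known eligible: 527 + 87 + 311 + 561 + 37 = 1523
e = 1523 / (1523 + 236) = 1523 / 1759 = 0.8658
e × U: 0.8658 × 153 = 132.47
Denominator: 1523 + 132.47 = 1655.47
RR3 = 527 / 1655.47 = 0.3183
Denominator: 527 + 87 + 311 + 561 + 37 = 1523
RR5 = 527 / 1523 = 0.3460
Difference = 34.60 − 31.83 = 2.77 percentage points

2.8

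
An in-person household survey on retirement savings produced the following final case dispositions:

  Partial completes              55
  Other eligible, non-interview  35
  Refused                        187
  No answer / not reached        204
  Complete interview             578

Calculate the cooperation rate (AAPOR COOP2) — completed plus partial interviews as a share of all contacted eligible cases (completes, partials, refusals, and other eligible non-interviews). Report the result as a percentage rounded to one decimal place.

Num: 578 + 55 = 633
Denom: 578 + 55 + 187 + 35 = 855
COOP2 = 633 / 855 = 0.7404

74.0%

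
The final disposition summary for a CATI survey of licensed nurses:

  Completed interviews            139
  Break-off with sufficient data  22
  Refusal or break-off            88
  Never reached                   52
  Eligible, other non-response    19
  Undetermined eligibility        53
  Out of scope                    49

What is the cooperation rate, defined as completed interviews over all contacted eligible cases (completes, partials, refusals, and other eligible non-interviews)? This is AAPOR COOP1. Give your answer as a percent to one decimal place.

51.9%

Top: 139
Denominator: 139 + 22 + 88 + 19 = 268
COOP1 = 139 / 268 = 0.5187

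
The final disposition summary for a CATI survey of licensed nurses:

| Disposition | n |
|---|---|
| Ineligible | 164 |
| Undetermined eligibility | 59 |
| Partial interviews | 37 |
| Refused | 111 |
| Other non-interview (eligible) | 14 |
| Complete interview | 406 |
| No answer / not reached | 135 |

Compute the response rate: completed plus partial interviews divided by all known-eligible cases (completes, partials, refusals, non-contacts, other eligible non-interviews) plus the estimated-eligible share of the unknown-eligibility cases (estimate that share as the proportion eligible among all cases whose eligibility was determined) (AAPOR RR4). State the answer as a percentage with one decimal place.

Num = 406 + 37 = 443
Known eligible = 406 + 37 + 111 + 135 + 14 = 703
e = 703 / (703 + 164) = 703 / 867 = 0.8108
Eligible share of unknowns = 0.8108 × 59 = 47.84
Base = 703 + 47.84 = 750.84
RR4 = 443 / 750.84 = 0.5900

59.0%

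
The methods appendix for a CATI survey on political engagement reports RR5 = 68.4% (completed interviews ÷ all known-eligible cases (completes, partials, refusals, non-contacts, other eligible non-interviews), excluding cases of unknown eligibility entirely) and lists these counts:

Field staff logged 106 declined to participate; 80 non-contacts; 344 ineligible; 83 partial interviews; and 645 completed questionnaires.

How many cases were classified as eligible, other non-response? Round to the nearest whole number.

RR5 = 645 / D = 0.684
D = 645 / 0.684 = 943.0
Rest of base = 914
eligible, other non-response = 943.0 − 914 ≈ 29

29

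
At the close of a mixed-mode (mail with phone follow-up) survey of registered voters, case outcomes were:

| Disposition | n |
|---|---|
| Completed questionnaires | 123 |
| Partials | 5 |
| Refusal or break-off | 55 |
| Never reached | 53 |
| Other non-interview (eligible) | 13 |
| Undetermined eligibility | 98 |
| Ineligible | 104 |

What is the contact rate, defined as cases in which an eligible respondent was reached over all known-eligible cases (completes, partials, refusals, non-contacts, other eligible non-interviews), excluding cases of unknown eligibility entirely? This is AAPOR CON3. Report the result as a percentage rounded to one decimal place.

78.7%

Num = 123 + 5 + 55 + 13 = 196
Base = 123 + 5 + 55 + 53 + 13 = 249
CON3 = 196 / 249 = 0.7871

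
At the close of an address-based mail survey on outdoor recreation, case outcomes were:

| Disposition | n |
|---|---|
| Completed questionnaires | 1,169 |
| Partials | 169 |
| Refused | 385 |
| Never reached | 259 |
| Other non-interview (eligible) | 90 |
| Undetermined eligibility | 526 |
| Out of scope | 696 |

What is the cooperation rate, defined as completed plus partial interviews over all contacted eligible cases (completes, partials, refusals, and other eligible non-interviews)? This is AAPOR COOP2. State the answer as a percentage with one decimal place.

73.8%

Num = 1169 + 169 = 1338
Denom = 1169 + 169 + 385 + 90 = 1813
COOP2 = 1338 / 1813 = 0.7380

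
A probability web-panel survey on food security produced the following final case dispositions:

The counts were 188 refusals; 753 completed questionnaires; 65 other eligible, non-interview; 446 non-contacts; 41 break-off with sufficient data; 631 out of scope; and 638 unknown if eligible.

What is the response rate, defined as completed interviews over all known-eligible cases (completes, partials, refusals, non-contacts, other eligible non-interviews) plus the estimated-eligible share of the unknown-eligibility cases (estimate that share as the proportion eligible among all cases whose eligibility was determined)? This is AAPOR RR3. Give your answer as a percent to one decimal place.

38.8%

Top → 753
Known eligible → 753 + 41 + 188 + 446 + 65 = 1493
e = 1493 / (1493 + 631) = 1493 / 2124 = 0.7029
Estimated eligible among unknowns → 0.7029 × 638 = 448.45
Denom → 1493 + 448.45 = 1941.45
RR3 = 753 / 1941.45 = 0.3879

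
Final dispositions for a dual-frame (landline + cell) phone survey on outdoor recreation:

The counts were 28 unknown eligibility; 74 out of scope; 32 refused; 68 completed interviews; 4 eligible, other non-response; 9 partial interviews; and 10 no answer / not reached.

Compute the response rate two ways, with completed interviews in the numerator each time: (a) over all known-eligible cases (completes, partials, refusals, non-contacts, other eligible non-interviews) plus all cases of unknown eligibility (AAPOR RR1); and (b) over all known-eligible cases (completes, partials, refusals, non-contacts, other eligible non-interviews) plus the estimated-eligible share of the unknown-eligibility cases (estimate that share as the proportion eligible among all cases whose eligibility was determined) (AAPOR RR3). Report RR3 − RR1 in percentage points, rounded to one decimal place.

3.4

Num = 68
Denom = 68 + 9 + 32 + 10 + 4 + 28 = 151
RR1 = 68 / 151 = 0.4503
Known eligible = 68 + 9 + 32 + 10 + 4 = 123
e = 123 / (123 + 74) = 123 / 197 = 0.6244
e × U = 0.6244 × 28 = 17.48
Denom = 123 + 17.48 = 140.48
RR3 = 68 / 140.48 = 0.4841
Difference = 48.41 − 45.03 = 3.38 percentage points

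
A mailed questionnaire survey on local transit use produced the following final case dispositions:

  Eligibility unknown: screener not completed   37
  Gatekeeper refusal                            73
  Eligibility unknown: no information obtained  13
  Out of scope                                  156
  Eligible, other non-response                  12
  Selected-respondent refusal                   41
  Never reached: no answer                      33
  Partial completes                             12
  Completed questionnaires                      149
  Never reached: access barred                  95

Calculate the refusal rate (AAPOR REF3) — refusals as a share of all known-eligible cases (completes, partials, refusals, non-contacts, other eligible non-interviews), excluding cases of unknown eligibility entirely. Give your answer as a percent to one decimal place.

27.5%

Declined to participate = 73 + 41 = 114
No answer / not reached = 33 + 95 = 128
Undetermined eligibility = 37 + 13 = 50
Top = 114
Base = 149 + 12 + 114 + 128 + 12 = 415
REF3 = 114 / 415 = 0.2747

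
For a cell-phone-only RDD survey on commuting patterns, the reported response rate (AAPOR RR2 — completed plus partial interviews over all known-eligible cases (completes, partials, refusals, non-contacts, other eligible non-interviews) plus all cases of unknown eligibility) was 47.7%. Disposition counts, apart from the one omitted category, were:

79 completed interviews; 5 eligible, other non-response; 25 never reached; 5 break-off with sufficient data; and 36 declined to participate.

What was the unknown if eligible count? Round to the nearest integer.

Num: 79 + 5 = 84
RR2 = 84 / D = 0.477
D = 84 / 0.477 = 176.1
Other denominator terms total 150
unknown if eligible = 176.1 − 150 ≈ 26

26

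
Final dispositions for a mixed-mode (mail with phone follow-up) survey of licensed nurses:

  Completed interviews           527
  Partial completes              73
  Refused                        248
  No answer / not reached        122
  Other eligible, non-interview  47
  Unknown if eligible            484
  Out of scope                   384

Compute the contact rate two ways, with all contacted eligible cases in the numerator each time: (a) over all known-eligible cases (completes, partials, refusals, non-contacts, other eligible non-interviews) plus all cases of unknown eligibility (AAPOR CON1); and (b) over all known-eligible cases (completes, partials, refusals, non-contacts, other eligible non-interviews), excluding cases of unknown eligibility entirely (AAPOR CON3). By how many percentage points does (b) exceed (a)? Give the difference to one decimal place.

28.4

Numerator: 527 + 73 + 248 + 47 = 895
Denominator: 527 + 73 + 248 + 122 + 47 + 484 = 1501
CON1 = 895 / 1501 = 0.5963
Denominator: 527 + 73 + 248 + 122 + 47 = 1017
CON3 = 895 / 1017 = 0.8800
Difference = 88.00 − 59.63 = 28.37 percentage points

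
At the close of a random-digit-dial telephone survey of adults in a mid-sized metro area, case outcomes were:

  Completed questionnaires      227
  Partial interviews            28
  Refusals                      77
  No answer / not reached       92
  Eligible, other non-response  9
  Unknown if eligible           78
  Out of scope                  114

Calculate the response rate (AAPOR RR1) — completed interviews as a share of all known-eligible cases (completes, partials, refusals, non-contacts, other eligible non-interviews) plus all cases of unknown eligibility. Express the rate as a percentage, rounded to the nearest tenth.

44.4%

Top → 227
Base → 227 + 28 + 77 + 92 + 9 + 78 = 511
RR1 = 227 / 511 = 0.4442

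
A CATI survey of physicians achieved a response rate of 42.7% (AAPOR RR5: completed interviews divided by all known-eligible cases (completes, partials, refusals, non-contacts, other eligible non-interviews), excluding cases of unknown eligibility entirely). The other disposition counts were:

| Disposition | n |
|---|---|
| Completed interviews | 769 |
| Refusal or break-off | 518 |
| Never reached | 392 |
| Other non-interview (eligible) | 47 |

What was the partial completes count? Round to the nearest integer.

75

RR5 = 769 / D = 0.427
D = 769 / 0.427 = 1800.9
Other denominator terms total 1726
partial completes = 1800.9 − 1726 ≈ 75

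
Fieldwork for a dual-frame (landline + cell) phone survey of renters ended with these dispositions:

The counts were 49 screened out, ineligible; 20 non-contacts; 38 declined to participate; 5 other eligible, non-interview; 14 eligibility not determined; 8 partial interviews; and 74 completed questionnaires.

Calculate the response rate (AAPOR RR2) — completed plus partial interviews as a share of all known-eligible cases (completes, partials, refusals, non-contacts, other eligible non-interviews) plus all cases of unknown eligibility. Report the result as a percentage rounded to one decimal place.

51.6%

Top = 74 + 8 = 82
Denom = 74 + 8 + 38 + 20 + 5 + 14 = 159
RR2 = 82 / 159 = 0.5157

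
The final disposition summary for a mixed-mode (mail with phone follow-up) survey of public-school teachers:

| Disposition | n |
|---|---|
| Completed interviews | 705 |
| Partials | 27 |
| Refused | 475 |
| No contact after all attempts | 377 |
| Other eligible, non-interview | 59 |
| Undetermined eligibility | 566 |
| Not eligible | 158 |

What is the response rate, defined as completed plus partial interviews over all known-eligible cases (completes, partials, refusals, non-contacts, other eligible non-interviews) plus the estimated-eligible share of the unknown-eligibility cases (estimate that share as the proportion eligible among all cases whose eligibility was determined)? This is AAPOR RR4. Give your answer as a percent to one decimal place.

Num: 705 + 27 = 732
Determined eligible: 705 + 27 + 475 + 377 + 59 = 1643
e = 1643 / (1643 + 158) = 1643 / 1801 = 0.9123
Eligible share of unknowns: 0.9123 × 566 = 516.36
Denominator: 1643 + 516.36 = 2159.36
RR4 = 732 / 2159.36 = 0.3390

33.9%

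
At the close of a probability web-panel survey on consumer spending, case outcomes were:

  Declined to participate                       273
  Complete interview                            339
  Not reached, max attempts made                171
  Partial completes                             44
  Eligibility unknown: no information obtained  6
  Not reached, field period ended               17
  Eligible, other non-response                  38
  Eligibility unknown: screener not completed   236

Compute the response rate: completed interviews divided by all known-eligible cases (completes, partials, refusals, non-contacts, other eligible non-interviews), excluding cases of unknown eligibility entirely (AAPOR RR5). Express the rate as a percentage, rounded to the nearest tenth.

No answer / not reached = 17 + 171 = 188
Undetermined eligibility = 236 + 6 = 242
Numerator → 339
Denominator → 339 + 44 + 273 + 188 + 38 = 882
RR5 = 339 / 882 = 0.3844

38.4%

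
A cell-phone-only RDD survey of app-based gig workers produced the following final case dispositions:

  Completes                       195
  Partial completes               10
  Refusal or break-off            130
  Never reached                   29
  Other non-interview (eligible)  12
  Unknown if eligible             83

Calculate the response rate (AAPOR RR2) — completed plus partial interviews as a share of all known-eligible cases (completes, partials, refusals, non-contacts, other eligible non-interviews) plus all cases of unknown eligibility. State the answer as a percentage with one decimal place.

44.7%

Numerator = 195 + 10 = 205
Base = 195 + 10 + 130 + 29 + 12 + 83 = 459
RR2 = 205 / 459 = 0.4466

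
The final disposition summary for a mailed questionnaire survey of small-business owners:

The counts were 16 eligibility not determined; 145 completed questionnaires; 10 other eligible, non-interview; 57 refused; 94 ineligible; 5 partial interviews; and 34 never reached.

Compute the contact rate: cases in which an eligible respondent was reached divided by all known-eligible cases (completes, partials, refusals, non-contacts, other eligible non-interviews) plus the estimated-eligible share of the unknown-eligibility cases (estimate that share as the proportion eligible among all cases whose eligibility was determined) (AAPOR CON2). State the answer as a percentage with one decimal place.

Top = 145 + 5 + 57 + 10 = 217
Determined eligible = 145 + 5 + 57 + 34 + 10 = 251
e = 251 / (251 + 94) = 251 / 345 = 0.7275
Eligible share of unknowns = 0.7275 × 16 = 11.64
Denominator = 251 + 11.64 = 262.64
CON2 = 217 / 262.64 = 0.8262

82.6%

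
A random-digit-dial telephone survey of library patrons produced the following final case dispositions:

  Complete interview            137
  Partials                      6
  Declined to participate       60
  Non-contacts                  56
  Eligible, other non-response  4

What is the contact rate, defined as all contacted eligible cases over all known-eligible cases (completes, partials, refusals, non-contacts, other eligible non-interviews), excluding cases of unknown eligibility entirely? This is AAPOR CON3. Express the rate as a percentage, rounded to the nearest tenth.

78.7%

Top → 137 + 6 + 60 + 4 = 207
Denom → 137 + 6 + 60 + 56 + 4 = 263
CON3 = 207 / 263 = 0.7871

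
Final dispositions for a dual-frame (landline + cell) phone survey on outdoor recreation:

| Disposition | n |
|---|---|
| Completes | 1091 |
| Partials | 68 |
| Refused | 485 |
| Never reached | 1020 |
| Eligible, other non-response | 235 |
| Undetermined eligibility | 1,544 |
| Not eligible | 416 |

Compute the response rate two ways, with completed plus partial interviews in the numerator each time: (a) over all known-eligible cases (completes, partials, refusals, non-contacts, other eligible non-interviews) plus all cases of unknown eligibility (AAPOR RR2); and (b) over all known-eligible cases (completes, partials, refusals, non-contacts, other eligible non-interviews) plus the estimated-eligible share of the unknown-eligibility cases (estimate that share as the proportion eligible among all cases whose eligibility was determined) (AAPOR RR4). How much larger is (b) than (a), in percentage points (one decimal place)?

Top → 1091 + 68 = 1159
Base → 1091 + 68 + 485 + 1020 + 235 + 1544 = 4443
RR2 = 1159 / 4443 = 0.2609
Eligible (known) → 1091 + 68 + 485 + 1020 + 235 = 2899
e = 2899 / (2899 + 416) = 2899 / 3315 = 0.8745
e × U → 0.8745 × 1544 = 1350.23
Base → 2899 + 1350.23 = 4249.23
RR4 = 1159 / 4249.23 = 0.2728
Difference = 27.28 − 26.09 = 1.19 percentage points

1.2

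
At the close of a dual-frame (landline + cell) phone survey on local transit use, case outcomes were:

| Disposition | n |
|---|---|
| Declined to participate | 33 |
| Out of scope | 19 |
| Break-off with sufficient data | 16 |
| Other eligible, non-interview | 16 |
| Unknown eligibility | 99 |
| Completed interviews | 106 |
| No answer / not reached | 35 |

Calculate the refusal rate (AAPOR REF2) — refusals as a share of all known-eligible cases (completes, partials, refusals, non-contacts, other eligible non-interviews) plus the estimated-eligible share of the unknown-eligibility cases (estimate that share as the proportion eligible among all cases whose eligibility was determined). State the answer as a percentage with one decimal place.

Num → 33
Determined eligible → 106 + 16 + 33 + 35 + 16 = 206
e = 206 / (206 + 19) = 206 / 225 = 0.9156
Eligible share of unknowns → 0.9156 × 99 = 90.64
Base → 206 + 90.64 = 296.64
REF2 = 33 / 296.64 = 0.1112

11.1%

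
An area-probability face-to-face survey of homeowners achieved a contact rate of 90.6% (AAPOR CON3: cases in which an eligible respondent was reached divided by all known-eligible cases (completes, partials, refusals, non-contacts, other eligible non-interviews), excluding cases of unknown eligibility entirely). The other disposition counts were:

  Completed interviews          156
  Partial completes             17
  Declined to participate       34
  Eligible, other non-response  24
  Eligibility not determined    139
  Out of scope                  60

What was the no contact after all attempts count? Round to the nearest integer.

24

Numerator → 156 + 17 + 34 + 24 = 231
CON3 = 231 / D = 0.906
D = 231 / 0.906 = 255.0
Remaining denominator categories sum to 231
no contact after all attempts = 255.0 − 231 ≈ 24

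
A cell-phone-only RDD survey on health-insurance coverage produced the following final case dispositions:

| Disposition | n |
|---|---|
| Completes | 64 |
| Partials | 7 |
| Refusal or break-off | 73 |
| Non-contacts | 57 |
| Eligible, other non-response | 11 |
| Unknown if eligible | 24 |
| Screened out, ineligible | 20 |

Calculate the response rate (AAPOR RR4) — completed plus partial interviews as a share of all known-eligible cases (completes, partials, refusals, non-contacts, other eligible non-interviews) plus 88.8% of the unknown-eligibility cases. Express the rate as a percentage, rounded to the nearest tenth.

Numerator: 64 + 7 = 71
Known eligible: 64 + 7 + 73 + 57 + 11 = 212
e × U: 0.8880 × 24 = 21.31
Denom: 212 + 21.31 = 233.31
RR4 = 71 / 233.31 = 0.3043

30.4%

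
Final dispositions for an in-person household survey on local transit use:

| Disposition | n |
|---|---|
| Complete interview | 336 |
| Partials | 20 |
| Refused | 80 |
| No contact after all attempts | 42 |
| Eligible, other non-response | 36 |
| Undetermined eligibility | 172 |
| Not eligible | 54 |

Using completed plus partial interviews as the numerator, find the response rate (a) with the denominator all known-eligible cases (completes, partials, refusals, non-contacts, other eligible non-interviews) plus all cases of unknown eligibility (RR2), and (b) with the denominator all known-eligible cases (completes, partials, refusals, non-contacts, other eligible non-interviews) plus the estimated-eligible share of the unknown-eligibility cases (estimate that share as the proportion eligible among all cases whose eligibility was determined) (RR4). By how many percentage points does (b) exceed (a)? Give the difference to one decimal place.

Num: 336 + 20 = 356
Base: 336 + 20 + 80 + 42 + 36 + 172 = 686
RR2 = 356 / 686 = 0.5190
Eligible (known): 336 + 20 + 80 + 42 + 36 = 514
e = 514 / (514 + 54) = 514 / 568 = 0.9049
Eligible share of unknowns: 0.9049 × 172 = 155.64
Base: 514 + 155.64 = 669.64
RR4 = 356 / 669.64 = 0.5316
Difference = 53.16 − 51.90 = 1.26 percentage points

1.3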